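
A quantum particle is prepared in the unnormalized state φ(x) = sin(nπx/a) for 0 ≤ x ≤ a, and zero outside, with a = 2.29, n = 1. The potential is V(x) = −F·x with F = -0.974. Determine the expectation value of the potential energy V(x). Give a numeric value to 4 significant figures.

1.115

⟨V⟩ = ∫ V(x)·|φ|² dx / ∫|φ|² dx.
With sin²θ = (1 − cos2θ)/2 on 0 ≤ x ≤ a: ∫sin²(nπx/a) dx = a/2, ∫x·sin²(nπx/a) dx = a²/4, ∫x²·sin²(nπx/a) dx = a³·(1/6 − 1/(4n²π²)); higher powers xᵏ the same way, integrating xᵏ·cos(2nπx/a) by parts.
State is unnormalized: ∫|φ|² dx = 1.1450, and ∫φ*·V(x)·φ dx = 1.2769, so ⟨V⟩ = 1.2769 / 1.1450.
⟨V⟩ = 1.1152.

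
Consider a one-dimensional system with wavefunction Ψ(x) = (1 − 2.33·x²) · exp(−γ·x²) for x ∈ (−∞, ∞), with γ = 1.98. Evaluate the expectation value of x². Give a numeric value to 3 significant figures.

⟨x²⟩ = ∫ x²·|Ψ|² dx / ∫|Ψ|² dx (integrals over the domain).
Expand each integrand as polynomial × e^(−2γx²) and use ∫x^(2j)·e^(−2γx²) dx = (2j−1)!!/(4γ)^j · √(π/(2γ)), odd powers → 0; here √(π/(2γ)) = 0.89069.
State is unnormalized: ∫|Ψ|² dx = 0.59789, and ∫Ψ*·x²·Ψ dx = 0.059951, so ⟨x²⟩ = 0.059951 / 0.59789.
⟨x²⟩ = 0.10027.

0.100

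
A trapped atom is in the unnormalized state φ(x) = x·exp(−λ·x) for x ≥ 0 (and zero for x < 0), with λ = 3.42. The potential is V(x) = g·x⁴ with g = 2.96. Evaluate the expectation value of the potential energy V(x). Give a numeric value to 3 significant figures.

0.487

⟨V⟩ = ∫ V(x)·|φ|² dx / ∫|φ|² dx.
Every integrand reduces to terms xʲ·e^(−2λx) on [0, ∞); use ∫₀^∞ xʲ·e^(−2λx) dx = j!/(2λ)^(j+1).
State is unnormalized: ∫|φ|² dx = 0.0062497, and ∫φ*·V(x)·φ dx = 0.0030425, so ⟨V⟩ = 0.0030425 / 0.0062497.
⟨V⟩ = 0.48682.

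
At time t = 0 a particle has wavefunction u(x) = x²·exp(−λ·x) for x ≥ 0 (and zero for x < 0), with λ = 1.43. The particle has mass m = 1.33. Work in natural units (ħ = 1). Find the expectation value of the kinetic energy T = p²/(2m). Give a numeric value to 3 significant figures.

T = −(ħ²/2m) d²/dx², so ⟨T⟩ = −(ħ²/2m) ∫ u*·u'' dx / ∫|u|² dx; with m = 1.33.
Differentiate x²·exp(−λ·x) with the product rule; every integrand then reduces to terms xʲ·e^(−2λx) on [0, ∞), with ∫₀^∞ xʲ·e^(−2λx) dx = j!/(2λ)^(j+1).
State is unnormalized: ∫|u|² dx = 0.12542, and ∫u*·(−ħ²/2m · u'') dx = 0.032140, so ⟨T⟩ = 0.032140 / 0.12542.
⟨T⟩ = 0.25625.

0.256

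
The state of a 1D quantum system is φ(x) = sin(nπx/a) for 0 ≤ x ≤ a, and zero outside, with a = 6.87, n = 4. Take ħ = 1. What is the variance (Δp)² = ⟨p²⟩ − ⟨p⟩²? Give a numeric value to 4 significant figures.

Compute ⟨p⟩ and ⟨p²⟩ separately; (Δp)² = ⟨p²⟩ − ⟨p⟩².
d/dx sin(nπx/a) = (nπ/a)·cos(nπx/a) and d²/dx² sin(nπx/a) = −(nπ/a)²·sin(nπx/a); on 0 ≤ x ≤ a, ∫sin²(nπx/a) dx = a/2 and ∫sin(nπx/a)·cos(nπx/a) dx = 0.
Normalization: ∫|φ|² dx = 3.4350.
⟨p⟩ = 0.0000 and ⟨p²⟩ = 3.3458.
(Δp)² = 3.3458 − (0.0000)² = 3.3458.

3.346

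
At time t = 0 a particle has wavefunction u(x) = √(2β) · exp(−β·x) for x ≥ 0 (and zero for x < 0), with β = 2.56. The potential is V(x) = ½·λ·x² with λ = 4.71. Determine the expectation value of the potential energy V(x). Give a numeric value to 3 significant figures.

⟨V⟩ = ∫ V(x)·|u|² dx.
Every integrand reduces to terms xʲ·e^(−2βx) on [0, ∞); use ∫₀^∞ xʲ·e^(−2βx) dx = j!/(2β)^(j+1).
⟨V⟩ = 0.17967.

0.180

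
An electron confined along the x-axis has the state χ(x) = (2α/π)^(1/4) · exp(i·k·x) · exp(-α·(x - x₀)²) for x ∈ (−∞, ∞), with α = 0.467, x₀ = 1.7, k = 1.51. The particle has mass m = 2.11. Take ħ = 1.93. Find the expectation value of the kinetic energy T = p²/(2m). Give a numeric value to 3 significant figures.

T = −(ħ²/2m) d²/dx², so ⟨T⟩ = −(ħ²/2m) ∫ χ*·χ'' dx; with m = 2.11.
Gaussian moments (u = x − x₀): ∫u^(2j)·e^(−2αu²) du = (2j−1)!!/(4α)^j · √(π/(2α)), odd powers integrate to 0; here √(π/(2α)) = 1.8340. Derivatives: χ′ = (ik − 2αu)·χ, χ″ = ((ik − 2αu)² − 2α)·χ; the odd-in-u pieces drop out.
⟨T⟩ = 2.4248.

2.42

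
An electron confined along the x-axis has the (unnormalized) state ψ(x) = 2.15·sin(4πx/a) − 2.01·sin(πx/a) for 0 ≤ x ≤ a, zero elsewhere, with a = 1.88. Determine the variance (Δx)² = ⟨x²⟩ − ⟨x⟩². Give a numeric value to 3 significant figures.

Compute ⟨x⟩ and ⟨x²⟩ separately, then (Δx)² = ⟨x²⟩ − ⟨x⟩².
On 0 ≤ x ≤ a (j ≠ l): ∫sin²(jπx/a) dx = a/2, ∫sin(jπx/a)·sin(lπx/a) dx = 0; diagonal moments ∫x·sin²(jπx/a) dx = a²/4, ∫x²·sin²(jπx/a) dx = a³·(1/6 − 1/(4j²π²)); cross terms ∫x·sin(jπx/a)·sin(lπx/a) dx = 0 for j + l even and −4jla²/(π²(j² − l²)²) for j + l odd, ∫x²·sin(jπx/a)·sin(lπx/a) dx = (−1)^(j+l)·4jla³/(π²(j² − l²)²); higher powers the same way via product-to-sum and parts.
Normalization: ∫|ψ|² dx = 8.1428.
⟨x⟩ = 0.96703 and ⟨x²⟩ = 1.1395.
(Δx)² = 1.1395 − (0.96703)² = 0.20432.

0.204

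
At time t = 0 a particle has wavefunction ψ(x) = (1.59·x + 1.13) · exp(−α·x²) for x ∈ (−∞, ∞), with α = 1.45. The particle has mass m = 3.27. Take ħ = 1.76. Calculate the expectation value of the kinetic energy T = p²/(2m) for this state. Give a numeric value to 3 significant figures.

1.04

T = −(ħ²/2m) d²/dx², so ⟨T⟩ = −(ħ²/2m) ∫ ψ*·ψ'' dx / ∫|ψ|² dx; with m = 3.27.
Expand each integrand as polynomial × e^(−2αx²) and use ∫x^(2j)·e^(−2αx²) dx = (2j−1)!!/(4α)^j · √(π/(2α)), odd powers → 0; here √(π/(2α)) = 1.0408. Differentiate with the product rule, d/dx e^(−αx²) = −2αx·e^(−αx²).
State is unnormalized: ∫|ψ|² dx = 1.7827, and ∫ψ*·(−ħ²/2m · ψ'') dx = 1.8475, so ⟨T⟩ = 1.8475 / 1.7827.
⟨T⟩ = 1.0363.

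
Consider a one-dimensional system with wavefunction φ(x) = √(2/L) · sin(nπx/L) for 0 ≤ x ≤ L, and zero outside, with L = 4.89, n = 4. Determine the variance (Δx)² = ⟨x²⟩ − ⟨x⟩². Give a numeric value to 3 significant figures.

1.92

Compute ⟨x⟩ and ⟨x²⟩ separately, then (Δx)² = ⟨x²⟩ − ⟨x⟩².
With sin²θ = (1 − cos2θ)/2 on 0 ≤ x ≤ L: ∫sin²(nπx/L) dx = L/2, ∫x·sin²(nπx/L) dx = L²/4, ∫x²·sin²(nπx/L) dx = L³·(1/6 − 1/(4n²π²)); higher powers xᵏ the same way, integrating xᵏ·cos(2nπx/L) by parts.
⟨x⟩ = 2.4450 and ⟨x²⟩ = 7.8950.
(Δx)² = 7.8950 − (2.4450)² = 1.9170.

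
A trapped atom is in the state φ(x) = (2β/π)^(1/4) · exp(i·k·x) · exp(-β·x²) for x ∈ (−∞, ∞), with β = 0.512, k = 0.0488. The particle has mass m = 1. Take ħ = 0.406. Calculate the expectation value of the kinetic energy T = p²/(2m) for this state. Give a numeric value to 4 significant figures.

T = −(ħ²/2m) d²/dx², so ⟨T⟩ = −(ħ²/2m) ∫ φ*·φ'' dx; with m = 1.
Gaussian moments: ∫x^(2j)·e^(−2βx²) dx = (2j−1)!!/(4β)^j · √(π/(2β)), odd powers integrate to 0; here √(π/(2β)) = 1.7516. Derivatives: φ′ = (ik − 2βx)·φ, φ″ = ((ik − 2βx)² − 2β)·φ; the odd-in-x pieces drop out.
⟨T⟩ = 0.042394.

0.04239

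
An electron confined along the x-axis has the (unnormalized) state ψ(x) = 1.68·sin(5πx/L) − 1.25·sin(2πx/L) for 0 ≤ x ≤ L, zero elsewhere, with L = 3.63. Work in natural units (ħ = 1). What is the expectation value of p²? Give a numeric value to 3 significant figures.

13.1

p² ψ = −ħ² d²ψ/dx²; ⟨p²⟩ = −ħ² ∫ ψ*·ψ'' dx / ∫|ψ|² dx.
d²/dx² sin(jπx/L) = −(jπ/L)²·sin(jπx/L); on 0 ≤ x ≤ L, ∫sin²(jπx/L) dx = L/2 and ∫sin(jπx/L)·sin(lπx/L) dx = 0 for j ≠ l, so only diagonal terms survive in ∫|ψ|² and ∫ψ·ψ″; ∫ψ·ψ′ dx = [ψ²/2] between the walls = 0.
State is unnormalized: ∫|ψ|² dx = 7.9586, and ∫ψ*·(−ħ² ψ'') dx = 104.42, so ⟨p²⟩ = 104.42 / 7.9586.
⟨p²⟩ = 13.120.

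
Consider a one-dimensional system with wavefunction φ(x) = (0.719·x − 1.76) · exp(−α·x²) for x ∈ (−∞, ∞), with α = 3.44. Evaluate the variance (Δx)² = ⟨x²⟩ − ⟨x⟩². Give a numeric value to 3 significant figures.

0.0710

Compute ⟨x⟩ and ⟨x²⟩ separately, then (Δx)² = ⟨x²⟩ − ⟨x⟩².
Expand each integrand as polynomial × e^(−2αx²) and use ∫x^(2j)·e^(−2αx²) dx = (2j−1)!!/(4α)^j · √(π/(2α)), odd powers → 0; here √(π/(2α)) = 0.67574.
Normalization: ∫|φ|² dx = 2.1186.
⟨x⟩ = -0.058667 and ⟨x²⟩ = 0.074416.
(Δx)² = 0.074416 − (-0.058667)² = 0.070974.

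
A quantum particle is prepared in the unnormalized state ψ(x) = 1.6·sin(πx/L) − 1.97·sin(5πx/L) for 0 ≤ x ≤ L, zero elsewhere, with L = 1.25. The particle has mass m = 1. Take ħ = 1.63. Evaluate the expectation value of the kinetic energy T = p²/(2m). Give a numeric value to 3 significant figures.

130.

T = −(ħ²/2m) d²/dx², so ⟨T⟩ = −(ħ²/2m) ∫ ψ*·ψ'' dx / ∫|ψ|² dx; with m = 1.
d²/dx² sin(jπx/L) = −(jπ/L)²·sin(jπx/L); on 0 ≤ x ≤ L, ∫sin²(jπx/L) dx = L/2 and ∫sin(jπx/L)·sin(lπx/L) dx = 0 for j ≠ l, so only diagonal terms survive in ∫|ψ|² and ∫ψ·ψ″; ∫ψ·ψ′ dx = [ψ²/2] between the walls = 0.
State is unnormalized: ∫|ψ|² dx = 4.0256, and ∫ψ*·(−ħ²/2m · ψ'') dx = 522.26, so ⟨T⟩ = 522.26 / 4.0256.
⟨T⟩ = 129.74.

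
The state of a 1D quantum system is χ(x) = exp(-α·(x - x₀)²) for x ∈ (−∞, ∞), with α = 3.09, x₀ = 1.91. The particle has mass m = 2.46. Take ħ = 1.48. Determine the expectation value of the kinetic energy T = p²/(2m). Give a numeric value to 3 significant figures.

T = −(ħ²/2m) d²/dx², so ⟨T⟩ = −(ħ²/2m) ∫ χ*·χ'' dx / ∫|χ|² dx; with m = 2.46.
Gaussian moments (u = x − x₀): ∫u^(2j)·e^(−2αu²) du = (2j−1)!!/(4α)^j · √(π/(2α)), odd powers integrate to 0; here √(π/(2α)) = 0.71299. Derivatives: d/dx e^(−αu²) = −2αu·e^(−αu²), d²/dx² e^(−αu²) = (4α²u² − 2α)·e^(−αu²).
State is unnormalized: ∫|χ|² dx = 0.71299, and ∫χ*·(−ħ²/2m · χ'') dx = 0.98084, so ⟨T⟩ = 0.98084 / 0.71299.
⟨T⟩ = 1.3757.

1.38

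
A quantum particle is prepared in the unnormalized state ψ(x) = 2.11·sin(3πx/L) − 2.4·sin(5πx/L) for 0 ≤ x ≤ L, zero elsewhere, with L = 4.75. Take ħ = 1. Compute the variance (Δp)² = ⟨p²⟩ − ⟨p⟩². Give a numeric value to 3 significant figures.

Compute ⟨p⟩ and ⟨p²⟩ separately; (Δp)² = ⟨p²⟩ − ⟨p⟩².
d²/dx² sin(jπx/L) = −(jπ/L)²·sin(jπx/L); on 0 ≤ x ≤ L, ∫sin²(jπx/L) dx = L/2 and ∫sin(jπx/L)·sin(lπx/L) dx = 0 for j ≠ l, so only diagonal terms survive in ∫|ψ|² and ∫ψ·ψ″; ∫ψ·ψ′ dx = [ψ²/2] between the walls = 0.
Normalization: ∫|ψ|² dx = 24.254.
⟨p⟩ = 0.0000 and ⟨p²⟩ = 7.8846.
(Δp)² = 7.8846 − (0.0000)² = 7.8846.

7.88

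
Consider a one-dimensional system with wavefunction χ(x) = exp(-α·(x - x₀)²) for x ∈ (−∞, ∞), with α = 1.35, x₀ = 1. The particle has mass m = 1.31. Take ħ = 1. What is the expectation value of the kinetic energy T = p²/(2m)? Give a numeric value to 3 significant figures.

0.515

T = −(ħ²/2m) d²/dx², so ⟨T⟩ = −(ħ²/2m) ∫ χ*·χ'' dx / ∫|χ|² dx; with m = 1.31.
Gaussian moments (u = x − x₀): ∫u^(2j)·e^(−2αu²) du = (2j−1)!!/(4α)^j · √(π/(2α)), odd powers integrate to 0; here √(π/(2α)) = 1.0787. Derivatives: d/dx e^(−αu²) = −2αu·e^(−αu²), d²/dx² e^(−αu²) = (4α²u² − 2α)·e^(−αu²).
State is unnormalized: ∫|χ|² dx = 1.0787, and ∫χ*·(−ħ²/2m · χ'') dx = 0.55581, so ⟨T⟩ = 0.55581 / 1.0787.
⟨T⟩ = 0.51527.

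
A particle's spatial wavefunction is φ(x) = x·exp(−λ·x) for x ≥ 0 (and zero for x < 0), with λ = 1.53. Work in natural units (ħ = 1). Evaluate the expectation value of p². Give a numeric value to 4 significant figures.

2.341

p² φ = −ħ² d²φ/dx²; ⟨p²⟩ = −ħ² ∫ φ*·φ'' dx / ∫|φ|² dx.
Differentiate x·exp(−λ·x) with the product rule; every integrand then reduces to terms xʲ·e^(−2λx) on [0, ∞), with ∫₀^∞ xʲ·e^(−2λx) dx = j!/(2λ)^(j+1).
State is unnormalized: ∫|φ|² dx = 0.069802, and ∫φ*·(−ħ² φ'') dx = 0.16340, so ⟨p²⟩ = 0.16340 / 0.069802.
⟨p²⟩ = 2.3409.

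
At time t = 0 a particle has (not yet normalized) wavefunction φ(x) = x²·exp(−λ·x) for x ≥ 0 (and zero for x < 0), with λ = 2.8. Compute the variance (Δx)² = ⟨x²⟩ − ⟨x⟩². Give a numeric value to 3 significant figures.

Compute ⟨x⟩ and ⟨x²⟩ separately, then (Δx)² = ⟨x²⟩ − ⟨x⟩².
Every integrand reduces to terms xʲ·e^(−2λx) on [0, ∞); use ∫₀^∞ xʲ·e^(−2λx) dx = j!/(2λ)^(j+1).
Normalization: ∫|φ|² dx = 0.0043578.
⟨x⟩ = 0.89286 and ⟨x²⟩ = 0.95663.
(Δx)² = 0.95663 − (0.89286)² = 0.15944.

0.159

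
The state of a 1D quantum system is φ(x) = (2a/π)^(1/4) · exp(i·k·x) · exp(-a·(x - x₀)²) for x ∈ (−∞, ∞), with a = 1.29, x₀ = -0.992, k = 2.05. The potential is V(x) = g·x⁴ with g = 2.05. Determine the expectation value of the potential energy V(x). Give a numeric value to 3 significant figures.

⟨V⟩ = ∫ V(x)·|φ|² dx.
Gaussian moments (u = x − x₀): ∫u^(2j)·e^(−2au²) du = (2j−1)!!/(4a)^j · √(π/(2a)), odd powers integrate to 0; here √(π/(2a)) = 1.1035.
⟨V⟩ = 4.5619.

4.56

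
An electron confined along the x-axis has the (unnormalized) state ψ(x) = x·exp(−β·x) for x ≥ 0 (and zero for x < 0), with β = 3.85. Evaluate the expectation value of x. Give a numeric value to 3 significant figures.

⟨x⟩ = ∫ x·|ψ|² dx / ∫|ψ|² dx (integrals over the domain).
Every integrand reduces to terms xʲ·e^(−2βx) on [0, ∞); use ∫₀^∞ xʲ·e^(−2βx) dx = j!/(2β)^(j+1).
State is unnormalized: ∫|ψ|² dx = 0.0043808, and ∫ψ*·x·ψ dx = 0.0017068, so ⟨x⟩ = 0.0017068 / 0.0043808.
⟨x⟩ = 0.38961.

0.390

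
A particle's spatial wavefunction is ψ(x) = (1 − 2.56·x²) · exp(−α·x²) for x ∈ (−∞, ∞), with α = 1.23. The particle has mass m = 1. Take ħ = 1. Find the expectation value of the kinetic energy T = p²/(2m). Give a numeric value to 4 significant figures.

3.137

T = −(ħ²/2m) d²/dx², so ⟨T⟩ = −(ħ²/2m) ∫ ψ*·ψ'' dx / ∫|ψ|² dx; with m = 1.
Expand each integrand as polynomial × e^(−2αx²) and use ∫x^(2j)·e^(−2αx²) dx = (2j−1)!!/(4α)^j · √(π/(2α)), odd powers → 0; here √(π/(2α)) = 1.1301. Differentiate with the product rule, d/dx e^(−αx²) = −2αx·e^(−αx²).
State is unnormalized: ∫|ψ|² dx = 0.87193, and ∫ψ*·(−ħ²/2m · ψ'') dx = 2.7354, so ⟨T⟩ = 2.7354 / 0.87193.
⟨T⟩ = 3.1372.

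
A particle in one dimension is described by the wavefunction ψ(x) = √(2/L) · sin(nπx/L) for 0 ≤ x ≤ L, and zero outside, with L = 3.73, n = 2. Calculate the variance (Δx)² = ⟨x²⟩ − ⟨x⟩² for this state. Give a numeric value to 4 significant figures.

0.9832

Compute ⟨x⟩ and ⟨x²⟩ separately, then (Δx)² = ⟨x²⟩ − ⟨x⟩².
With sin²θ = (1 − cos2θ)/2 on 0 ≤ x ≤ L: ∫sin²(nπx/L) dx = L/2, ∫x·sin²(nπx/L) dx = L²/4, ∫x²·sin²(nπx/L) dx = L³·(1/6 − 1/(4n²π²)); higher powers xᵏ the same way, integrating xᵏ·cos(2nπx/L) by parts.
⟨x⟩ = 1.8650 and ⟨x²⟩ = 4.4614.
(Δx)² = 4.4614 − (1.8650)² = 0.98320.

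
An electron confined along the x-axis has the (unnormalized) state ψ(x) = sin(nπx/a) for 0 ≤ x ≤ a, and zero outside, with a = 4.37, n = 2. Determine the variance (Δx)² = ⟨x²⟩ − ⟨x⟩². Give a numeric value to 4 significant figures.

1.350

Compute ⟨x⟩ and ⟨x²⟩ separately, then (Δx)² = ⟨x²⟩ − ⟨x⟩².
With sin²θ = (1 − cos2θ)/2 on 0 ≤ x ≤ a: ∫sin²(nπx/a) dx = a/2, ∫x·sin²(nπx/a) dx = a²/4, ∫x²·sin²(nπx/a) dx = a³·(1/6 − 1/(4n²π²)); higher powers xᵏ the same way, integrating xᵏ·cos(2nπx/a) by parts.
Normalization: ∫|ψ|² dx = 2.1850.
⟨x⟩ = 2.1850 and ⟨x²⟩ = 6.1238.
(Δx)² = 6.1238 − (2.1850)² = 1.3495.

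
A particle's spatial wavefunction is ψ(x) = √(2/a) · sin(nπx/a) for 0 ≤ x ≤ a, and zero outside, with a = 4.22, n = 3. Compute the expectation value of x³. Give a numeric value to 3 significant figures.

18.2

⟨x³⟩ = ∫ x³·|ψ|² dx (integrals over the domain).
With sin²θ = (1 − cos2θ)/2 on 0 ≤ x ≤ a: ∫sin²(nπx/a) dx = a/2, ∫x·sin²(nπx/a) dx = a²/4, ∫x²·sin²(nπx/a) dx = a³·(1/6 − 1/(4n²π²)); higher powers xᵏ the same way, integrating xᵏ·cos(2nπx/a) by parts.
⟨x³⟩ = 18.153.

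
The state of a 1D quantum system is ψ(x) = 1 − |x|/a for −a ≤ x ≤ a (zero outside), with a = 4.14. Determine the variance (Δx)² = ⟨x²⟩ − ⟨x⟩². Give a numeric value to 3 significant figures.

Compute ⟨x⟩ and ⟨x²⟩ separately, then (Δx)² = ⟨x²⟩ − ⟨x⟩².
ψ is even, so ∫ over [−a, a] = 2∫₀ᵃ with ψ = 1 − x/a there: ∫₀ᵃ (1 − x/a)² dx = a/3, ∫₀ᵃ x²(1 − x/a)² dx = a³/30, ∫₀ᵃ x⁴(1 − x/a)² dx = a⁵/105.
Normalization: ∫|ψ|² dx = 2.7600.
⟨x⟩ = 0.0000 and ⟨x²⟩ = 1.7140.
(Δx)² = 1.7140 − (0.0000)² = 1.7140.

1.71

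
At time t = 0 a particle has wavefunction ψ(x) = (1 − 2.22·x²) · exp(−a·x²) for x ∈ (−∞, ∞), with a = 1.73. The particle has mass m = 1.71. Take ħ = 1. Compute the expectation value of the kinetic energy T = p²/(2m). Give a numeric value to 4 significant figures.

1.791

T = −(ħ²/2m) d²/dx², so ⟨T⟩ = −(ħ²/2m) ∫ ψ*·ψ'' dx / ∫|ψ|² dx; with m = 1.71.
Expand each integrand as polynomial × e^(−2ax²) and use ∫x^(2j)·e^(−2ax²) dx = (2j−1)!!/(4a)^j · √(π/(2a)), odd powers → 0; here √(π/(2a)) = 0.95288. Differentiate with the product rule, d/dx e^(−ax²) = −2ax·e^(−ax²).
State is unnormalized: ∫|ψ|² dx = 0.63570, and ∫ψ*·(−ħ²/2m · ψ'') dx = 1.1385, so ⟨T⟩ = 1.1385 / 0.63570.
⟨T⟩ = 1.7910.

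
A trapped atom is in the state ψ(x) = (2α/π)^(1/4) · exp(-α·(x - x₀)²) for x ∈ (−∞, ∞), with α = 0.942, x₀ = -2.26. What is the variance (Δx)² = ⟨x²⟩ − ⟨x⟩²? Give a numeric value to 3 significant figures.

Compute ⟨x⟩ and ⟨x²⟩ separately, then (Δx)² = ⟨x²⟩ − ⟨x⟩².
Gaussian moments (u = x − x₀): ∫u^(2j)·e^(−2αu²) du = (2j−1)!!/(4α)^j · √(π/(2α)), odd powers integrate to 0; here √(π/(2α)) = 1.2913.
⟨x⟩ = -2.2600 and ⟨x²⟩ = 5.3730.
(Δx)² = 5.3730 − (-2.2600)² = 0.26539.

0.265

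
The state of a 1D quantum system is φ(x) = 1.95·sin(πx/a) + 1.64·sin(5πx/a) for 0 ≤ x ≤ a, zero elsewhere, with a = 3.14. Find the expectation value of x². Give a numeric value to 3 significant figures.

3.05

⟨x²⟩ = ∫ x²·|φ|² dx / ∫|φ|² dx (integrals over the domain).
On 0 ≤ x ≤ a (j ≠ l): ∫sin²(jπx/a) dx = a/2, ∫sin(jπx/a)·sin(lπx/a) dx = 0; diagonal moments ∫x·sin²(jπx/a) dx = a²/4, ∫x²·sin²(jπx/a) dx = a³·(1/6 − 1/(4j²π²)); cross terms ∫x·sin(jπx/a)·sin(lπx/a) dx = 0 for j + l even and −4jla²/(π²(j² − l²)²) for j + l odd, ∫x²·sin(jπx/a)·sin(lπx/a) dx = (−1)^(j+l)·4jla³/(π²(j² − l²)²); higher powers the same way via product-to-sum and parts.
State is unnormalized: ∫|φ|² dx = 10.193, and ∫φ*·x²·φ dx = 31.129, so ⟨x²⟩ = 31.129 / 10.193.
⟨x²⟩ = 3.0540.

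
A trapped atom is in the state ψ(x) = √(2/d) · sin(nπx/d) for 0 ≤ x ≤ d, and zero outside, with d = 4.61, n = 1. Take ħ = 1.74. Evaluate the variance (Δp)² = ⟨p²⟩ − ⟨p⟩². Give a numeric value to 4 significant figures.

Compute ⟨p⟩ and ⟨p²⟩ separately; (Δp)² = ⟨p²⟩ − ⟨p⟩².
d/dx sin(nπx/d) = (nπ/d)·cos(nπx/d) and d²/dx² sin(nπx/d) = −(nπ/d)²·sin(nπx/d); on 0 ≤ x ≤ d, ∫sin²(nπx/d) dx = d/2 and ∫sin(nπx/d)·cos(nπx/d) dx = 0.
⟨p⟩ = 0.0000 and ⟨p²⟩ = 1.4060.
(Δp)² = 1.4060 − (0.0000)² = 1.4060.

1.406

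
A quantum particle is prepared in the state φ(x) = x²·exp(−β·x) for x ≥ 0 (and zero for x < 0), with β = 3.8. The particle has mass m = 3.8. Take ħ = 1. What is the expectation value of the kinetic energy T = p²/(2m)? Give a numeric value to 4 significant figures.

0.6333

T = −(ħ²/2m) d²/dx², so ⟨T⟩ = −(ħ²/2m) ∫ φ*·φ'' dx / ∫|φ|² dx; with m = 3.8.
Differentiate x²·exp(−β·x) with the product rule; every integrand then reduces to terms xʲ·e^(−2βx) on [0, ∞), with ∫₀^∞ xʲ·e^(−2βx) dx = j!/(2β)^(j+1).
State is unnormalized: ∫|φ|² dx = 0.00094655, and ∫φ*·(−ħ²/2m · φ'') dx = 0.00059948, so ⟨T⟩ = 0.00059948 / 0.00094655.
⟨T⟩ = 0.63333.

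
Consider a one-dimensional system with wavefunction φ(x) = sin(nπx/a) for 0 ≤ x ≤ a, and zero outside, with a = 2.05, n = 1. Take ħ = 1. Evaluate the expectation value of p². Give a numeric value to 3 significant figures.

2.35

p² φ = −ħ² d²φ/dx²; ⟨p²⟩ = −ħ² ∫ φ*·φ'' dx / ∫|φ|² dx.
d/dx sin(nπx/a) = (nπ/a)·cos(nπx/a) and d²/dx² sin(nπx/a) = −(nπ/a)²·sin(nπx/a); on 0 ≤ x ≤ a, ∫sin²(nπx/a) dx = a/2 and ∫sin(nπx/a)·cos(nπx/a) dx = 0.
State is unnormalized: ∫|φ|² dx = 1.0250, and ∫φ*·(−ħ² φ'') dx = 2.4072, so ⟨p²⟩ = 2.4072 / 1.0250.
⟨p²⟩ = 2.3485.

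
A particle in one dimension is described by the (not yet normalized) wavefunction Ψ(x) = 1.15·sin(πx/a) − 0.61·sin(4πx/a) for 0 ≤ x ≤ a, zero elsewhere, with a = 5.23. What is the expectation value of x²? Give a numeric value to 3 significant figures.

8.34

⟨x²⟩ = ∫ x²·|Ψ|² dx / ∫|Ψ|² dx (integrals over the domain).
On 0 ≤ x ≤ a (j ≠ l): ∫sin²(jπx/a) dx = a/2, ∫sin(jπx/a)·sin(lπx/a) dx = 0; diagonal moments ∫x·sin²(jπx/a) dx = a²/4, ∫x²·sin²(jπx/a) dx = a³·(1/6 − 1/(4j²π²)); cross terms ∫x·sin(jπx/a)·sin(lπx/a) dx = 0 for j + l even and −4jla²/(π²(j² − l²)²) for j + l odd, ∫x²·sin(jπx/a)·sin(lπx/a) dx = (−1)^(j+l)·4jla³/(π²(j² − l²)²); higher powers the same way via product-to-sum and parts.
State is unnormalized: ∫|Ψ|² dx = 4.4314, and ∫Ψ*·x²·Ψ dx = 36.973, so ⟨x²⟩ = 36.973 / 4.4314.
⟨x²⟩ = 8.3435.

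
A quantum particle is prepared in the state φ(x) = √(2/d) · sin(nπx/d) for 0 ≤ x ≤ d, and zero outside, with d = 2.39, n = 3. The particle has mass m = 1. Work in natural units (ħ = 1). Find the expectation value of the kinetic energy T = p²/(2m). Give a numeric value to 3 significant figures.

7.78

T = −(ħ²/2m) d²/dx², so ⟨T⟩ = −(ħ²/2m) ∫ φ*·φ'' dx; with m = 1.
d/dx sin(nπx/d) = (nπ/d)·cos(nπx/d) and d²/dx² sin(nπx/d) = −(nπ/d)²·sin(nπx/d); on 0 ≤ x ≤ d, ∫sin²(nπx/d) dx = d/2 and ∫sin(nπx/d)·cos(nπx/d) dx = 0.
⟨T⟩ = 7.7753.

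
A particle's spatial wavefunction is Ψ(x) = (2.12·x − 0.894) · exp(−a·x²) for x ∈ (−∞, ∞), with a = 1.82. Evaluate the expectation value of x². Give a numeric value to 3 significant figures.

0.257

⟨x²⟩ = ∫ x²·|Ψ|² dx / ∫|Ψ|² dx (integrals over the domain).
Expand each integrand as polynomial × e^(−2ax²) and use ∫x^(2j)·e^(−2ax²) dx = (2j−1)!!/(4a)^j · √(π/(2a)), odd powers → 0; here √(π/(2a)) = 0.92902.
State is unnormalized: ∫|Ψ|² dx = 1.3160, and ∫Ψ*·x²·Ψ dx = 0.33834, so ⟨x²⟩ = 0.33834 / 1.3160.
⟨x²⟩ = 0.25709.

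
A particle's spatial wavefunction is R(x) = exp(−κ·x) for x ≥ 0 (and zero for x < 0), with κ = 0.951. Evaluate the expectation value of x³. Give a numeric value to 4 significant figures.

0.8720

⟨x³⟩ = ∫ x³·|R|² dx / ∫|R|² dx (integrals over the domain).
Every integrand reduces to terms xʲ·e^(−2κx) on [0, ∞); use ∫₀^∞ xʲ·e^(−2κx) dx = j!/(2κ)^(j+1).
State is unnormalized: ∫|R|² dx = 0.52576, and ∫R*·x³·R dx = 0.45847, so ⟨x³⟩ = 0.45847 / 0.52576.
⟨x³⟩ = 0.87201.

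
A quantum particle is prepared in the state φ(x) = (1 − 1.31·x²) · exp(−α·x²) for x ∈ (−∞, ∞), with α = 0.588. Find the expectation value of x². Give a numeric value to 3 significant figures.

⟨x²⟩ = ∫ x²·|φ|² dx / ∫|φ|² dx (integrals over the domain).
Expand each integrand as polynomial × e^(−2αx²) and use ∫x^(2j)·e^(−2αx²) dx = (2j−1)!!/(4α)^j · √(π/(2α)), odd powers → 0; here √(π/(2α)) = 1.6344.
State is unnormalized: ∫|φ|² dx = 1.3349, and ∫φ*·x²·φ dx = 1.6063, so ⟨x²⟩ = 1.6063 / 1.3349.
⟨x²⟩ = 1.2033.

1.20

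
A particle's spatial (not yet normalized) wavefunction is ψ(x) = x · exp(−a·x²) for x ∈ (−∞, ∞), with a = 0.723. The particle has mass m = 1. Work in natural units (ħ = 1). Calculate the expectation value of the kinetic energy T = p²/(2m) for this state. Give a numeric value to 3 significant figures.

T = −(ħ²/2m) d²/dx², so ⟨T⟩ = −(ħ²/2m) ∫ ψ*·ψ'' dx / ∫|ψ|² dx; with m = 1.
Expand each integrand as polynomial × e^(−2ax²) and use ∫x^(2j)·e^(−2ax²) dx = (2j−1)!!/(4a)^j · √(π/(2a)), odd powers → 0; here √(π/(2a)) = 1.4740. Differentiate with the product rule, d/dx e^(−ax²) = −2ax·e^(−ax²).
State is unnormalized: ∫|ψ|² dx = 0.50967, and ∫ψ*·(−ħ²/2m · ψ'') dx = 0.55274, so ⟨T⟩ = 0.55274 / 0.50967.
⟨T⟩ = 1.0845.

1.08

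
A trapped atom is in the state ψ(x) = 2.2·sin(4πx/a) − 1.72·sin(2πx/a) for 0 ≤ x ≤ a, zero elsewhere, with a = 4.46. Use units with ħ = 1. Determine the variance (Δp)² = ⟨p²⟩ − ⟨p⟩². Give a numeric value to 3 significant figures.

5.68

Compute ⟨p⟩ and ⟨p²⟩ separately; (Δp)² = ⟨p²⟩ − ⟨p⟩².
d²/dx² sin(jπx/a) = −(jπ/a)²·sin(jπx/a); on 0 ≤ x ≤ a, ∫sin²(jπx/a) dx = a/2 and ∫sin(jπx/a)·sin(lπx/a) dx = 0 for j ≠ l, so only diagonal terms survive in ∫|ψ|² and ∫ψ·ψ″; ∫ψ·ψ′ dx = [ψ²/2] between the walls = 0.
Normalization: ∫|ψ|² dx = 17.390.
⟨p⟩ = 0.0000 and ⟨p²⟩ = 5.6800.
(Δp)² = 5.6800 − (0.0000)² = 5.6800.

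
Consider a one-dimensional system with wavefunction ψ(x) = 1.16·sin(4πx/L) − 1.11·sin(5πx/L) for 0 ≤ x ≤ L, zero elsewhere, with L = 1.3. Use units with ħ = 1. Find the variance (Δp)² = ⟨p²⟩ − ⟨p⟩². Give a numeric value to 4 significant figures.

118.6

Compute ⟨p⟩ and ⟨p²⟩ separately; (Δp)² = ⟨p²⟩ − ⟨p⟩².
d²/dx² sin(jπx/L) = −(jπ/L)²·sin(jπx/L); on 0 ≤ x ≤ L, ∫sin²(jπx/L) dx = L/2 and ∫sin(jπx/L)·sin(lπx/L) dx = 0 for j ≠ l, so only diagonal terms survive in ∫|ψ|² and ∫ψ·ψ″; ∫ψ·ψ′ dx = [ψ²/2] between the walls = 0.
Normalization: ∫|ψ|² dx = 1.6755.
⟨p⟩ = 0.0000 and ⟨p²⟩ = 118.56.
(Δp)² = 118.56 − (0.0000)² = 118.56.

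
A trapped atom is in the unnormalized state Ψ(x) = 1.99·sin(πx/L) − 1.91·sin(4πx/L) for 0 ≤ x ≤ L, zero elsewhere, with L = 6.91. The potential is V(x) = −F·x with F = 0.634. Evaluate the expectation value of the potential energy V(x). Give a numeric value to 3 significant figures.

⟨V⟩ = ∫ V(x)·|Ψ|² dx / ∫|Ψ|² dx.
On 0 ≤ x ≤ L (j ≠ l): ∫sin²(jπx/L) dx = L/2, ∫sin(jπx/L)·sin(lπx/L) dx = 0; diagonal moments ∫x·sin²(jπx/L) dx = L²/4, ∫x²·sin²(jπx/L) dx = L³·(1/6 − 1/(4j²π²)); cross terms ∫x·sin(jπx/L)·sin(lπx/L) dx = 0 for j + l even and −4jlL²/(π²(j² − l²)²) for j + l odd, ∫x²·sin(jπx/L)·sin(lπx/L) dx = (−1)^(j+l)·4jlL³/(π²(j² − l²)²); higher powers the same way via product-to-sum and parts.
State is unnormalized: ∫|Ψ|² dx = 26.286, and ∫Ψ*·V(x)·Ψ dx = -59.237, so ⟨V⟩ = -59.237 / 26.286.
⟨V⟩ = -2.2535.

-2.25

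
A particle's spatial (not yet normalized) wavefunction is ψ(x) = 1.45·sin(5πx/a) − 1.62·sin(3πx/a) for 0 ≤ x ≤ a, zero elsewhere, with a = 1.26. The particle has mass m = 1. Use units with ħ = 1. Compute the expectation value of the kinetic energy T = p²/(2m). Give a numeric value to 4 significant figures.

T = −(ħ²/2m) d²/dx², so ⟨T⟩ = −(ħ²/2m) ∫ ψ*·ψ'' dx / ∫|ψ|² dx; with m = 1.
d²/dx² sin(jπx/a) = −(jπ/a)²·sin(jπx/a); on 0 ≤ x ≤ a, ∫sin²(jπx/a) dx = a/2 and ∫sin(jπx/a)·sin(lπx/a) dx = 0 for j ≠ l, so only diagonal terms survive in ∫|ψ|² and ∫ψ·ψ″; ∫ψ·ψ′ dx = [ψ²/2] between the walls = 0.
State is unnormalized: ∫|ψ|² dx = 2.9779, and ∫ψ*·(−ħ²/2m · ψ'') dx = 149.18, so ⟨T⟩ = 149.18 / 2.9779.
⟨T⟩ = 50.096.

50.10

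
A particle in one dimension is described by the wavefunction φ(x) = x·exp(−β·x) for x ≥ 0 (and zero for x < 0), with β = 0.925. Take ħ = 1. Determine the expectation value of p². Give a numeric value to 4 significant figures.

0.8556

p² φ = −ħ² d²φ/dx²; ⟨p²⟩ = −ħ² ∫ φ*·φ'' dx / ∫|φ|² dx.
Differentiate x·exp(−β·x) with the product rule; every integrand then reduces to terms xʲ·e^(−2βx) on [0, ∞), with ∫₀^∞ xʲ·e^(−2βx) dx = j!/(2β)^(j+1).
State is unnormalized: ∫|φ|² dx = 0.31587, and ∫φ*·(−ħ² φ'') dx = 0.27027, so ⟨p²⟩ = 0.27027 / 0.31587.
⟨p²⟩ = 0.85563.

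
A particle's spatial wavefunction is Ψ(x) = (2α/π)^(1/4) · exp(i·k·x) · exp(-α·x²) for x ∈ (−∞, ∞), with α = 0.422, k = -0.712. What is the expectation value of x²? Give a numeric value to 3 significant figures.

⟨x²⟩ = ∫ x²·|Ψ|² dx (integrals over the domain).
Gaussian moments: ∫x^(2j)·e^(−2αx²) dx = (2j−1)!!/(4α)^j · √(π/(2α)), odd powers integrate to 0; here √(π/(2α)) = 1.9293.
⟨x²⟩ = 0.59242.

0.592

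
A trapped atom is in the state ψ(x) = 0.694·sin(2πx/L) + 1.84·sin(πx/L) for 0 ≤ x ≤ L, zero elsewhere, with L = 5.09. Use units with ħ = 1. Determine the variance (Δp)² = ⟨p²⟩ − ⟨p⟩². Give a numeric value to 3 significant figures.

Compute ⟨p⟩ and ⟨p²⟩ separately; (Δp)² = ⟨p²⟩ − ⟨p⟩².
d²/dx² sin(jπx/L) = −(jπ/L)²·sin(jπx/L); on 0 ≤ x ≤ L, ∫sin²(jπx/L) dx = L/2 and ∫sin(jπx/L)·sin(lπx/L) dx = 0 for j ≠ l, so only diagonal terms survive in ∫|ψ|² and ∫ψ·ψ″; ∫ψ·ψ′ dx = [ψ²/2] between the walls = 0.
Normalization: ∫|ψ|² dx = 9.8421.
⟨p⟩ = 0.0000 and ⟨p²⟩ = 0.52328.
(Δp)² = 0.52328 − (0.0000)² = 0.52328.

0.523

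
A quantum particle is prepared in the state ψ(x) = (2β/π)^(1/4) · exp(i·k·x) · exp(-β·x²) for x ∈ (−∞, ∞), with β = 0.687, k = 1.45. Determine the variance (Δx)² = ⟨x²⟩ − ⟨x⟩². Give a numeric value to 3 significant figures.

0.364

Compute ⟨x⟩ and ⟨x²⟩ separately, then (Δx)² = ⟨x²⟩ − ⟨x⟩².
Gaussian moments: ∫x^(2j)·e^(−2βx²) dx = (2j−1)!!/(4β)^j · √(π/(2β)), odd powers integrate to 0; here √(π/(2β)) = 1.5121.
⟨x⟩ = 0.0000 and ⟨x²⟩ = 0.36390.
(Δx)² = 0.36390 − (0.0000)² = 0.36390.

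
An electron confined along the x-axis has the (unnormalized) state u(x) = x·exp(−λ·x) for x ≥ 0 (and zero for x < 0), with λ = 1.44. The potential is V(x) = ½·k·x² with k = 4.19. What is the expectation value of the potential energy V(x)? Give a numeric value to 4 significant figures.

3.031

⟨V⟩ = ∫ V(x)·|u|² dx / ∫|u|² dx.
Every integrand reduces to terms xʲ·e^(−2λx) on [0, ∞); use ∫₀^∞ xʲ·e^(−2λx) dx = j!/(2λ)^(j+1).
State is unnormalized: ∫|u|² dx = 0.083724, and ∫u*·V(x)·u dx = 0.25377, so ⟨V⟩ = 0.25377 / 0.083724.
⟨V⟩ = 3.0310.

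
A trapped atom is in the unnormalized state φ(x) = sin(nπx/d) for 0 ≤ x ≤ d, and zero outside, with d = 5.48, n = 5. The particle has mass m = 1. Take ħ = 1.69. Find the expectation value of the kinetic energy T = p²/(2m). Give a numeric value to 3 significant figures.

11.7

T = −(ħ²/2m) d²/dx², so ⟨T⟩ = −(ħ²/2m) ∫ φ*·φ'' dx / ∫|φ|² dx; with m = 1.
d/dx sin(nπx/d) = (nπ/d)·cos(nπx/d) and d²/dx² sin(nπx/d) = −(nπ/d)²·sin(nπx/d); on 0 ≤ x ≤ d, ∫sin²(nπx/d) dx = d/2 and ∫sin(nπx/d)·cos(nπx/d) dx = 0.
State is unnormalized: ∫|φ|² dx = 2.7400, and ∫φ*·(−ħ²/2m · φ'') dx = 32.149, so ⟨T⟩ = 32.149 / 2.7400.
⟨T⟩ = 11.733.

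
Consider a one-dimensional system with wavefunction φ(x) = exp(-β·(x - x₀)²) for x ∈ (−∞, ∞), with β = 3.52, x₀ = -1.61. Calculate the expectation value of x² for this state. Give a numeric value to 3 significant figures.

2.66

⟨x²⟩ = ∫ x²·|φ|² dx / ∫|φ|² dx (integrals over the domain).
Gaussian moments (u = x − x₀): ∫u^(2j)·e^(−2βu²) du = (2j−1)!!/(4β)^j · √(π/(2β)), odd powers integrate to 0; here √(π/(2β)) = 0.66802.
State is unnormalized: ∫|φ|² dx = 0.66802, and ∫φ*·x²·φ dx = 1.7790, so ⟨x²⟩ = 1.7790 / 0.66802.
⟨x²⟩ = 2.6631.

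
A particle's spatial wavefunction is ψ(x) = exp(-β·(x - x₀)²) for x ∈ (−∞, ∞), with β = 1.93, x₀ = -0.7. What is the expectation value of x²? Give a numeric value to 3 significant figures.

⟨x²⟩ = ∫ x²·|ψ|² dx / ∫|ψ|² dx (integrals over the domain).
Gaussian moments (u = x − x₀): ∫u^(2j)·e^(−2βu²) du = (2j−1)!!/(4β)^j · √(π/(2β)), odd powers integrate to 0; here √(π/(2β)) = 0.90216.
State is unnormalized: ∫|ψ|² dx = 0.90216, and ∫ψ*·x²·ψ dx = 0.55892, so ⟨x²⟩ = 0.55892 / 0.90216.
⟨x²⟩ = 0.61953.

0.620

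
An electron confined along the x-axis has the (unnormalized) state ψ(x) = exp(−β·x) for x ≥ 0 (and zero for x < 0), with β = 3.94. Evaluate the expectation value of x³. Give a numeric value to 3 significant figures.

0.0123

⟨x³⟩ = ∫ x³·|ψ|² dx / ∫|ψ|² dx (integrals over the domain).
Every integrand reduces to terms xʲ·e^(−2βx) on [0, ∞); use ∫₀^∞ xʲ·e^(−2βx) dx = j!/(2β)^(j+1).
State is unnormalized: ∫|ψ|² dx = 0.12690, and ∫ψ*·x³·ψ dx = 0.0015561, so ⟨x³⟩ = 0.0015561 / 0.12690.
⟨x³⟩ = 0.012262.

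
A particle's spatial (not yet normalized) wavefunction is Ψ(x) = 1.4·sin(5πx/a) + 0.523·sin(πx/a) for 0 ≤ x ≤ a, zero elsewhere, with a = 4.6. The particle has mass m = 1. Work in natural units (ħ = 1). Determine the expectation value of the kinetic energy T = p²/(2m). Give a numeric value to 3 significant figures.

T = −(ħ²/2m) d²/dx², so ⟨T⟩ = −(ħ²/2m) ∫ Ψ*·Ψ'' dx / ∫|Ψ|² dx; with m = 1.
d²/dx² sin(jπx/a) = −(jπ/a)²·sin(jπx/a); on 0 ≤ x ≤ a, ∫sin²(jπx/a) dx = a/2 and ∫sin(jπx/a)·sin(lπx/a) dx = 0 for j ≠ l, so only diagonal terms survive in ∫|Ψ|² and ∫Ψ·Ψ″; ∫Ψ·Ψ′ dx = [Ψ²/2] between the walls = 0.
State is unnormalized: ∫|Ψ|² dx = 5.1371, and ∫Ψ*·(−ħ²/2m · Ψ'') dx = 26.430, so ⟨T⟩ = 26.430 / 5.1371.
⟨T⟩ = 5.1449.

5.14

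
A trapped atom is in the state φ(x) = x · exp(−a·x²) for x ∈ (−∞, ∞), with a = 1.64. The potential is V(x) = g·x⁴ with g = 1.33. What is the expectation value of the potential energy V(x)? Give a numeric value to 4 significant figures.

⟨V⟩ = ∫ V(x)·|φ|² dx / ∫|φ|² dx.
Expand each integrand as polynomial × e^(−2ax²) and use ∫x^(2j)·e^(−2ax²) dx = (2j−1)!!/(4a)^j · √(π/(2a)), odd powers → 0; here √(π/(2a)) = 0.97867.
State is unnormalized: ∫|φ|² dx = 0.14919, and ∫φ*·V(x)·φ dx = 0.069162, so ⟨V⟩ = 0.069162 / 0.14919.
⟨V⟩ = 0.46359.

0.4636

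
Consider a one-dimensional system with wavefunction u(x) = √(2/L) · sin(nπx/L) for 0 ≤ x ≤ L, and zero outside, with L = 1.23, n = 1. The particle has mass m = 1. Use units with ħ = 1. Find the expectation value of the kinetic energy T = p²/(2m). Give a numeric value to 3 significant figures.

3.26

T = −(ħ²/2m) d²/dx², so ⟨T⟩ = −(ħ²/2m) ∫ u*·u'' dx; with m = 1.
d/dx sin(nπx/L) = (nπ/L)·cos(nπx/L) and d²/dx² sin(nπx/L) = −(nπ/L)²·sin(nπx/L); on 0 ≤ x ≤ L, ∫sin²(nπx/L) dx = L/2 and ∫sin(nπx/L)·cos(nπx/L) dx = 0.
⟨T⟩ = 3.2618.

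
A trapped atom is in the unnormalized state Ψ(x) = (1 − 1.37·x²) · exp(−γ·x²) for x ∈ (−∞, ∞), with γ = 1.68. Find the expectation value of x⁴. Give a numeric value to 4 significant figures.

0.03855

⟨x⁴⟩ = ∫ x⁴·|Ψ|² dx / ∫|Ψ|² dx (integrals over the domain).
Expand each integrand as polynomial × e^(−2γx²) and use ∫x^(2j)·e^(−2γx²) dx = (2j−1)!!/(4γ)^j · √(π/(2γ)), odd powers → 0; here √(π/(2γ)) = 0.96695.
State is unnormalized: ∫|Ψ|² dx = 0.69326, and ∫Ψ*·x⁴·Ψ dx = 0.026723, so ⟨x⁴⟩ = 0.026723 / 0.69326.
⟨x⁴⟩ = 0.038547.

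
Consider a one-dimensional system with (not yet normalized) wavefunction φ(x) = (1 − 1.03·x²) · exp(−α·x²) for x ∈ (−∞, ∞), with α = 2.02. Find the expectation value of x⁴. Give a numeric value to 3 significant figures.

0.0170

⟨x⁴⟩ = ∫ x⁴·|φ|² dx / ∫|φ|² dx (integrals over the domain).
Expand each integrand as polynomial × e^(−2αx²) and use ∫x^(2j)·e^(−2αx²) dx = (2j−1)!!/(4α)^j · √(π/(2α)), odd powers → 0; here √(π/(2α)) = 0.88183.
State is unnormalized: ∫|φ|² dx = 0.70000, and ∫φ*·x⁴·φ dx = 0.011913, so ⟨x⁴⟩ = 0.011913 / 0.70000.
⟨x⁴⟩ = 0.017019.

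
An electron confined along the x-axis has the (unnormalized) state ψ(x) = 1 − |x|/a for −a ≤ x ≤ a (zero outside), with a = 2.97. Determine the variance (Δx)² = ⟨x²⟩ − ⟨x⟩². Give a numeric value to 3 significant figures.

Compute ⟨x⟩ and ⟨x²⟩ separately, then (Δx)² = ⟨x²⟩ − ⟨x⟩².
ψ is even, so ∫ over [−a, a] = 2∫₀ᵃ with ψ = 1 − x/a there: ∫₀ᵃ (1 − x/a)² dx = a/3, ∫₀ᵃ x²(1 − x/a)² dx = a³/30, ∫₀ᵃ x⁴(1 − x/a)² dx = a⁵/105.
Normalization: ∫|ψ|² dx = 1.9800.
⟨x⟩ = 0.0000 and ⟨x²⟩ = 0.88209.
(Δx)² = 0.88209 − (0.0000)² = 0.88209.

0.882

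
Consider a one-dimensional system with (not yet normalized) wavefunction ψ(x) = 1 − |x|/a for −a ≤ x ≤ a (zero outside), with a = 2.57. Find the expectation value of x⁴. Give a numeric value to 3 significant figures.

⟨x⁴⟩ = ∫ x⁴·|ψ|² dx / ∫|ψ|² dx (integrals over the domain).
ψ is even, so ∫ over [−a, a] = 2∫₀ᵃ with ψ = 1 − x/a there: ∫₀ᵃ (1 − x/a)² dx = a/3, ∫₀ᵃ x²(1 − x/a)² dx = a³/30, ∫₀ᵃ x⁴(1 − x/a)² dx = a⁵/105.
State is unnormalized: ∫|ψ|² dx = 1.7133, and ∫ψ*·x⁴·ψ dx = 2.1355, so ⟨x⁴⟩ = 2.1355 / 1.7133.
⟨x⁴⟩ = 1.2464.

1.25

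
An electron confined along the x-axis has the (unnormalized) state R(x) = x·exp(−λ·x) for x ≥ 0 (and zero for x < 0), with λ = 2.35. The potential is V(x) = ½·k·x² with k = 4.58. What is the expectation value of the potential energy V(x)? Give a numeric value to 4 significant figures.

⟨V⟩ = ∫ V(x)·|R|² dx / ∫|R|² dx.
Every integrand reduces to terms xʲ·e^(−2λx) on [0, ∞); use ∫₀^∞ xʲ·e^(−2λx) dx = j!/(2λ)^(j+1).
State is unnormalized: ∫|R|² dx = 0.019264, and ∫R*·V(x)·R dx = 0.023964, so ⟨V⟩ = 0.023964 / 0.019264.
⟨V⟩ = 1.2440.

1.244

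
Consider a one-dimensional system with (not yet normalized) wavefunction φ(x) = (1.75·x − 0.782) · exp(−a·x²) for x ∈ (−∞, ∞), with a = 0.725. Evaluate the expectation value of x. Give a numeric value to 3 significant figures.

-0.566

⟨x⟩ = ∫ x·|φ|² dx / ∫|φ|² dx (integrals over the domain).
Expand each integrand as polynomial × e^(−2ax²) and use ∫x^(2j)·e^(−2ax²) dx = (2j−1)!!/(4a)^j · √(π/(2a)), odd powers → 0; here √(π/(2a)) = 1.4719.
State is unnormalized: ∫|φ|² dx = 2.4546, and ∫φ*·x·φ dx = -1.3892, so ⟨x⟩ = -1.3892 / 2.4546.
⟨x⟩ = -0.56597.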